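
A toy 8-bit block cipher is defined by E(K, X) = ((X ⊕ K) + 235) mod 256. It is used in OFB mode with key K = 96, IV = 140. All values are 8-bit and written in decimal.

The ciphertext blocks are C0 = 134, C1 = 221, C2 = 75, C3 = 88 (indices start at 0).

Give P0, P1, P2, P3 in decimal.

P0 = 81, P1 = 127, P2 = 230, P3 = 224

OFB decryption: S_i = E(K, S_{i−1}) with S_{−1} = IV; P_i = C_i ⊕ S_i.
P0: S = E(K, 140) = 215; 134 ⊕ 215 = 81.
P1: S = E(K, 215) = 162; 221 ⊕ 162 = 127.
P2: S = E(K, 162) = 173; 75 ⊕ 173 = 230.
P3: S = E(K, 173) = 184; 88 ⊕ 184 = 224.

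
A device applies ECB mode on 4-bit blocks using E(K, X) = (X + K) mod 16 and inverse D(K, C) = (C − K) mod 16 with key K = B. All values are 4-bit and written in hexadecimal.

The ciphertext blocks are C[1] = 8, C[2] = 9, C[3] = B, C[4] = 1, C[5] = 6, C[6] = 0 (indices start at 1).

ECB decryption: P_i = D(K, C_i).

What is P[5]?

P[5] = B

P[5]: D(K, 6) = B.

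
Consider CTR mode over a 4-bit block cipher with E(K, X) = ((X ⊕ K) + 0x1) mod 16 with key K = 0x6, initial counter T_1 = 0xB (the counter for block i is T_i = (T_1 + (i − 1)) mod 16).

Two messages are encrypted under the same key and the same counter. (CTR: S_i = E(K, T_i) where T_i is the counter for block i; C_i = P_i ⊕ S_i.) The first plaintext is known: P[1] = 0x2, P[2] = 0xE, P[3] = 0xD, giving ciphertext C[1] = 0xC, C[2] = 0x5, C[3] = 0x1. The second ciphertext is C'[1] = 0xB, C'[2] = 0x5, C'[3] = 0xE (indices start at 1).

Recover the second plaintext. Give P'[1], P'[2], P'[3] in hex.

P'[1] = 0x5, P'[2] = 0xE, P'[3] = 0x2

In CTR with a reused counter, both messages share the same keystream S_i, so C_i ⊕ C'_i = P_i ⊕ P'_i and thus P'_i = P_i ⊕ C_i ⊕ C'_i.
P'[1]: 0x2 ⊕ 0xC ⊕ 0xB = 0x5.
P'[2]: 0xE ⊕ 0x5 ⊕ 0x5 = 0xE.
P'[3]: 0xD ⊕ 0x1 ⊕ 0xE = 0x2.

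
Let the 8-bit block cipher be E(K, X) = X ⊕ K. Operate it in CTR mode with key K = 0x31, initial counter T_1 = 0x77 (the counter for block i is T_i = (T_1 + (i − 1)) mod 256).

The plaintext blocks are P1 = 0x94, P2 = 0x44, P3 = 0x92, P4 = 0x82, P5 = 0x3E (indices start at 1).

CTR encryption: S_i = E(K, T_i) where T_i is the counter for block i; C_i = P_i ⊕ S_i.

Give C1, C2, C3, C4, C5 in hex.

C1: T = 0x77, S = E(K, T) = 0x46; 0x94 ⊕ 0x46 = 0xD2.
C2: T = 0x78, S = E(K, T) = 0x49; 0x44 ⊕ 0x49 = 0x0D.
C3: T = 0x79, S = E(K, T) = 0x48; 0x92 ⊕ 0x48 = 0xDA.
C4: T = 0x7A, S = E(K, T) = 0x4B; 0x82 ⊕ 0x4B = 0xC9.
C5: T = 0x7B, S = E(K, T) = 0x4A; 0x3E ⊕ 0x4A = 0x74.

C1 = 0xD2, C2 = 0x0D, C3 = 0xDA, C4 = 0xC9, C5 = 0x74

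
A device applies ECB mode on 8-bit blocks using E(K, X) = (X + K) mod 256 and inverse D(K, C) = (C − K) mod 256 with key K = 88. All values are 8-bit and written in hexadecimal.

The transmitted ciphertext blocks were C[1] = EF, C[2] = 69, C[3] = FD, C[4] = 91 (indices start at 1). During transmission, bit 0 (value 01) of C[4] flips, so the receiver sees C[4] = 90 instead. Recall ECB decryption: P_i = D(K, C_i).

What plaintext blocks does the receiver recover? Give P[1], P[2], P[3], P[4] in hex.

P[1] = 67, P[2] = E1, P[3] = 75, P[4] = 08

Only C[4] changed, to 90. In ECB, a change in C_i affects only P_i. Decrypting the received ciphertext:
P[1]: D(K, EF) = 67.
P[2]: D(K, 69) = E1.
P[3]: D(K, FD) = 75.
P[4]: D(K, 90) = 08.
Blocks that differ from the original plaintext: P[4].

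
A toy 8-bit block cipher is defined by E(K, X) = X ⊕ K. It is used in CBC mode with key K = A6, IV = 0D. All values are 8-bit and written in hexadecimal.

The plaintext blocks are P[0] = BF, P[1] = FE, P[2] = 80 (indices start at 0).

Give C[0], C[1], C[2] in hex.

CBC encryption: C_i = E(K, P_i ⊕ C_{i−1}), with C_{−1} = IV.
C[0]: P[0] ⊕ 0D = B2; E(K, B2) = 14.
C[1]: P[1] ⊕ 14 = EA; E(K, EA) = 4C.
C[2]: P[2] ⊕ 4C = CC; E(K, CC) = 6A.

C[0] = 14, C[1] = 4C, C[2] = 6A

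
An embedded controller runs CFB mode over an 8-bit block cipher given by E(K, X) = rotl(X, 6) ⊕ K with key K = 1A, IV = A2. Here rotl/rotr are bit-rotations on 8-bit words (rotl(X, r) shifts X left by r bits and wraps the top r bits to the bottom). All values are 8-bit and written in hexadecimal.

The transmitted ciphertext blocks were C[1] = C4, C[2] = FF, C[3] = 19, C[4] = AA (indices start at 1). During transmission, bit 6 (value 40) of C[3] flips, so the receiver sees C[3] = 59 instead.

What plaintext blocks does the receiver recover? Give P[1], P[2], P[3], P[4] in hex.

CFB decryption: P_i = C_i ⊕ E(K, C_{i−1}), with C_{0} = IV.
Only C[3] changed, to 59. In CFB, a change in C_i flips the same bit in P_i and garbles P_{i+1}. Decrypting the received ciphertext:
P[1]: E(K, A2) = B2; C4 ⊕ B2 = 76.
P[2]: E(K, C4) = 2B; FF ⊕ 2B = D4.
P[3]: E(K, FF) = E5; 59 ⊕ E5 = BC.
P[4]: E(K, 59) = 4C; AA ⊕ 4C = E6.
Blocks that differ from the original plaintext: P[3], P[4].

P[1] = 76, P[2] = D4, P[3] = BC, P[4] = E6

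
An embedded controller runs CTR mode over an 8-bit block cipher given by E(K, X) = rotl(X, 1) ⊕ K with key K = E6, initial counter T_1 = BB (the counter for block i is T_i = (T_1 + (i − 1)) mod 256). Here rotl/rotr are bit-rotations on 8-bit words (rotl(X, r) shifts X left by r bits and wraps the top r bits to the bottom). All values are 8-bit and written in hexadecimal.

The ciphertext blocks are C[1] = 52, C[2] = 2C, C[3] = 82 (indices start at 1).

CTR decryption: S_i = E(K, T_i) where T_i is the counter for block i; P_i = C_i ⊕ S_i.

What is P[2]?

P[2] = B3

P[2]: T = BC, S = E(K, T) = 9F; 2C ⊕ 9F = B3.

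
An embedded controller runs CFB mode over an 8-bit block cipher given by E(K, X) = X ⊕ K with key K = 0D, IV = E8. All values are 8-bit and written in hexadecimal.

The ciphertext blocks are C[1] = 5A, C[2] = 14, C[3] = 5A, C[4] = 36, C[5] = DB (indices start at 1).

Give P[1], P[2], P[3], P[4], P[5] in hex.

P[1] = BF, P[2] = 43, P[3] = 43, P[4] = 61, P[5] = E0

CFB decryption: P_i = C_i ⊕ E(K, C_{i−1}), with C_{0} = IV.
P[1]: E(K, E8) = E5; 5A ⊕ E5 = BF.
P[2]: E(K, 5A) = 57; 14 ⊕ 57 = 43.
P[3]: E(K, 14) = 19; 5A ⊕ 19 = 43.
P[4]: E(K, 5A) = 57; 36 ⊕ 57 = 61.
P[5]: E(K, 36) = 3B; DB ⊕ 3B = E0.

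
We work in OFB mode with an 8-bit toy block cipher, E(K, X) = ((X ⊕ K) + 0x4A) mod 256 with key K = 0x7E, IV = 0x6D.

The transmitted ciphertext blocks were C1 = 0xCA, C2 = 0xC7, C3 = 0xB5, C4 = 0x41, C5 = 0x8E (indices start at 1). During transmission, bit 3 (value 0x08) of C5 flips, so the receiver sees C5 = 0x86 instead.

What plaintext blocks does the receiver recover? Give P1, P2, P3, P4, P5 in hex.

P1 = 0x97, P2 = 0xAA, P3 = 0xE8, P4 = 0x2C, P5 = 0xDB

OFB decryption: S_i = E(K, S_{i−1}) with S_{0} = IV; P_i = C_i ⊕ S_i.
Only C5 changed, to 0x86. In OFB, a change in C_i flips the same bit in P_i only; the keystream is unaffected. Decrypting the received ciphertext:
P1: S = E(K, 0x6D) = 0x5D; 0xCA ⊕ 0x5D = 0x97.
P2: S = E(K, 0x5D) = 0x6D; 0xC7 ⊕ 0x6D = 0xAA.
P3: S = E(K, 0x6D) = 0x5D; 0xB5 ⊕ 0x5D = 0xE8.
P4: S = E(K, 0x5D) = 0x6D; 0x41 ⊕ 0x6D = 0x2C.
P5: S = E(K, 0x6D) = 0x5D; 0x86 ⊕ 0x5D = 0xDB.
Blocks that differ from the original plaintext: P5.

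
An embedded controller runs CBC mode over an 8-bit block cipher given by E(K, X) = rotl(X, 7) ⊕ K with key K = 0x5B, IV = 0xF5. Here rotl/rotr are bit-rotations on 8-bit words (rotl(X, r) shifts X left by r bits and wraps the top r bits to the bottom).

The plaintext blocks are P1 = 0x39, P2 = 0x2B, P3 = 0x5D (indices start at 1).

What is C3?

CBC encryption: C_i = E(K, P_i ⊕ C_{i−1}), with C_{0} = IV.
C1: P1 ⊕ 0xF5 = 0xCC; E(K, 0xCC) = 0x3D.
C2: P2 ⊕ 0x3D = 0x16; E(K, 0x16) = 0x50.
C3: P3 ⊕ 0x50 = 0x0D; E(K, 0x0D) = 0xDD.

C3 = 0xDD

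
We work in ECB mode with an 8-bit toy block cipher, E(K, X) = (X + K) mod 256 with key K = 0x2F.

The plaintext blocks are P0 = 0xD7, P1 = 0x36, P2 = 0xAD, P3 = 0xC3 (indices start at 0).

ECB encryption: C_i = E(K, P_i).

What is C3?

C3 = 0xF2

C3: E(K, 0xC3) = 0xF2.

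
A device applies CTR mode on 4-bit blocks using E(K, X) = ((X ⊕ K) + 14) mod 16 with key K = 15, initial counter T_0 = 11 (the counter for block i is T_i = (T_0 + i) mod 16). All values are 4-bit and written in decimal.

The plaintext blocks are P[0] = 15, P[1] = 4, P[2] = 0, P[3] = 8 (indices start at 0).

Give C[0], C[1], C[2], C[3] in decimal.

C[0] = 13, C[1] = 5, C[2] = 0, C[3] = 7

CTR encryption: S_i = E(K, T_i) where T_i is the counter for block i; C_i = P_i ⊕ S_i.
C[0]: T = 11, S = E(K, T) = 2; 15 ⊕ 2 = 13.
C[1]: T = 12, S = E(K, T) = 1; 4 ⊕ 1 = 5.
C[2]: T = 13, S = E(K, T) = 0; 0 ⊕ 0 = 0.
C[3]: T = 14, S = E(K, T) = 15; 8 ⊕ 15 = 7.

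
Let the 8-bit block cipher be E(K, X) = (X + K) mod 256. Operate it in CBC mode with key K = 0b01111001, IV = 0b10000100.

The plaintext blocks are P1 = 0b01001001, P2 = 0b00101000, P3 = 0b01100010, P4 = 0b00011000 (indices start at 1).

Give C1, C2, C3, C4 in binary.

C1 = 0b01000110, C2 = 0b11100111, C3 = 0b11111110, C4 = 0b01011111

CBC encryption: C_i = E(K, P_i ⊕ C_{i−1}), with C_{0} = IV.
C1: P1 ⊕ 0b10000100 = 0b11001101; E(K, 0b11001101) = 0b01000110.
C2: P2 ⊕ 0b01000110 = 0b01101110; E(K, 0b01101110) = 0b11100111.
C3: P3 ⊕ 0b11100111 = 0b10000101; E(K, 0b10000101) = 0b11111110.
C4: P4 ⊕ 0b11111110 = 0b11100110; E(K, 0b11100110) = 0b01011111.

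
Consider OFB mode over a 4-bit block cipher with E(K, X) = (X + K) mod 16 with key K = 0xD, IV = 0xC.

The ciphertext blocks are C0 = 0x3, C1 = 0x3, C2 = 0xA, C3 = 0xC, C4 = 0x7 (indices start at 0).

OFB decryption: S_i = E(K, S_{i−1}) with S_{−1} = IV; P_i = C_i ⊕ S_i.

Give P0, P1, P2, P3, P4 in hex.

P0 = 0xA, P1 = 0x5, P2 = 0x9, P3 = 0xC, P4 = 0xA

P0: S = E(K, 0xC) = 0x9; 0x3 ⊕ 0x9 = 0xA.
P1: S = E(K, 0x9) = 0x6; 0x3 ⊕ 0x6 = 0x5.
P2: S = E(K, 0x6) = 0x3; 0xA ⊕ 0x3 = 0x9.
P3: S = E(K, 0x3) = 0x0; 0xC ⊕ 0x0 = 0xC.
P4: S = E(K, 0x0) = 0xD; 0x7 ⊕ 0xD = 0xA.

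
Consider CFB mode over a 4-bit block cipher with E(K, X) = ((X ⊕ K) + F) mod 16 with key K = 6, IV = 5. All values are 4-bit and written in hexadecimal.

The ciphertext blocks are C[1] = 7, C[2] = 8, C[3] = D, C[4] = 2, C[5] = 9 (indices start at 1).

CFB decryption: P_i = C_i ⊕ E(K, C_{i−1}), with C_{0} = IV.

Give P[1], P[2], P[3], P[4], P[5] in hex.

P[1] = 5, P[2] = 8, P[3] = 0, P[4] = 8, P[5] = A

P[1]: E(K, 5) = 2; 7 ⊕ 2 = 5.
P[2]: E(K, 7) = 0; 8 ⊕ 0 = 8.
P[3]: E(K, 8) = D; D ⊕ D = 0.
P[4]: E(K, D) = A; 2 ⊕ A = 8.
P[5]: E(K, 2) = 3; 9 ⊕ 3 = A.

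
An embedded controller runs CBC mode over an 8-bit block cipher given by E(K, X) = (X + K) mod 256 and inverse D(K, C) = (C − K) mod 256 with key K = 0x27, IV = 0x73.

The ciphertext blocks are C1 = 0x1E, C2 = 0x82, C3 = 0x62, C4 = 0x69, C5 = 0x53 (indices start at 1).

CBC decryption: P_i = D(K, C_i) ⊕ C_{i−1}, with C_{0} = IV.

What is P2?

P2: D(K, 0x82) = 0x5B; 0x5B ⊕ 0x1E = 0x45.

P2 = 0x45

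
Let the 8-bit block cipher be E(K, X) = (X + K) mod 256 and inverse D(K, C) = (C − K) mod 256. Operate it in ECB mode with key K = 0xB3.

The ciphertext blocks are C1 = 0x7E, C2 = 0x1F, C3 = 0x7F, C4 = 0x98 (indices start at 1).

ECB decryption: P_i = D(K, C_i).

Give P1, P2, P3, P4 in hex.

P1: D(K, 0x7E) = 0xCB.
P2: D(K, 0x1F) = 0x6C.
P3: D(K, 0x7F) = 0xCC.
P4: D(K, 0x98) = 0xE5.

P1 = 0xCB, P2 = 0x6C, P3 = 0xCC, P4 = 0xE5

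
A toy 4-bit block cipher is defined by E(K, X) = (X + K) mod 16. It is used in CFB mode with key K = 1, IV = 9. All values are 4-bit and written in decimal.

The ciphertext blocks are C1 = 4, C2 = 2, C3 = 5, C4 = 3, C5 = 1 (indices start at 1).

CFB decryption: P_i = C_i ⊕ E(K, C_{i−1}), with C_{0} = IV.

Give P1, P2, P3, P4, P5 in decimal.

P1 = 14, P2 = 7, P3 = 6, P4 = 5, P5 = 5

P1: E(K, 9) = 10; 4 ⊕ 10 = 14.
P2: E(K, 4) = 5; 2 ⊕ 5 = 7.
P3: E(K, 2) = 3; 5 ⊕ 3 = 6.
P4: E(K, 5) = 6; 3 ⊕ 6 = 5.
P5: E(K, 3) = 4; 1 ⊕ 4 = 5.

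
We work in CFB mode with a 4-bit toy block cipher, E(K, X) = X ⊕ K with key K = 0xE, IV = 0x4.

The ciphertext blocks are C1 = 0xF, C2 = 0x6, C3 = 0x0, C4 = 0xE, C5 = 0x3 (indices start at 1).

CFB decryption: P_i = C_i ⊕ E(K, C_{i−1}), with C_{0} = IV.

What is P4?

P4: E(K, 0x0) = 0xE; 0xE ⊕ 0xE = 0x0.

P4 = 0x0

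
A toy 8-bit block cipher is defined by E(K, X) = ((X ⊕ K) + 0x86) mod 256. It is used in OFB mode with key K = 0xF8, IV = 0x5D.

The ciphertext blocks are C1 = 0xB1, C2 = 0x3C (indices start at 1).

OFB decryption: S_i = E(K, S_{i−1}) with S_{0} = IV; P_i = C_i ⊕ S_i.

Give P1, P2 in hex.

P1: S = E(K, 0x5D) = 0x2B; 0xB1 ⊕ 0x2B = 0x9A.
P2: S = E(K, 0x2B) = 0x59; 0x3C ⊕ 0x59 = 0x65.

P1 = 0x9A, P2 = 0x65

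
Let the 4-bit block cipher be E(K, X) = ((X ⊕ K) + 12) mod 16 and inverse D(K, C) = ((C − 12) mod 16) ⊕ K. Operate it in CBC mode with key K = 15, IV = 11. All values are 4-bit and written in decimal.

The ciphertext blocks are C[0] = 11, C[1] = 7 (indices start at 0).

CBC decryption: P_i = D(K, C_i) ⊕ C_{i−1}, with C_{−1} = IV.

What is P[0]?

P[0]: D(K, 11) = 0; 0 ⊕ 11 = 11.

P[0] = 11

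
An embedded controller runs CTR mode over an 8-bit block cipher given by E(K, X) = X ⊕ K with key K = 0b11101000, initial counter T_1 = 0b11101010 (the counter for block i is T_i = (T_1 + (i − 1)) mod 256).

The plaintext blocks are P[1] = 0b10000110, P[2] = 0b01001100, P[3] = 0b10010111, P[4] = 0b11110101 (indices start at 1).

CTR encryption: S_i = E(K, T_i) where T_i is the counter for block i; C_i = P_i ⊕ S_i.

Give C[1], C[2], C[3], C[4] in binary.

C[1]: T = 0b11101010, S = E(K, T) = 0b00000010; 0b10000110 ⊕ 0b00000010 = 0b10000100.
C[2]: T = 0b11101011, S = E(K, T) = 0b00000011; 0b01001100 ⊕ 0b00000011 = 0b01001111.
C[3]: T = 0b11101100, S = E(K, T) = 0b00000100; 0b10010111 ⊕ 0b00000100 = 0b10010011.
C[4]: T = 0b11101101, S = E(K, T) = 0b00000101; 0b11110101 ⊕ 0b00000101 = 0b11110000.

C[1] = 0b10000100, C[2] = 0b01001111, C[3] = 0b10010011, C[4] = 0b11110000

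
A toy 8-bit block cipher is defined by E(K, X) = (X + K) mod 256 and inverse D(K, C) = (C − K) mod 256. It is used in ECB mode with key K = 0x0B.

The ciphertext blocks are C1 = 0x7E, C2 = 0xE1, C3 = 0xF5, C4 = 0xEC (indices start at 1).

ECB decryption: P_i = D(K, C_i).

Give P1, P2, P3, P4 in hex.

P1: D(K, 0x7E) = 0x73.
P2: D(K, 0xE1) = 0xD6.
P3: D(K, 0xF5) = 0xEA.
P4: D(K, 0xEC) = 0xE1.

P1 = 0x73, P2 = 0xD6, P3 = 0xEA, P4 = 0xE1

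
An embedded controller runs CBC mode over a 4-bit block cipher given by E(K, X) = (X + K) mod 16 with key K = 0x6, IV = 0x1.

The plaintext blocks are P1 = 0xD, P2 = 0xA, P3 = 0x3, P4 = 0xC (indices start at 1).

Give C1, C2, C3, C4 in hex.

C1 = 0x2, C2 = 0xE, C3 = 0x3, C4 = 0x5

CBC encryption: C_i = E(K, P_i ⊕ C_{i−1}), with C_{0} = IV.
C1: P1 ⊕ 0x1 = 0xC; E(K, 0xC) = 0x2.
C2: P2 ⊕ 0x2 = 0x8; E(K, 0x8) = 0xE.
C3: P3 ⊕ 0xE = 0xD; E(K, 0xD) = 0x3.
C4: P4 ⊕ 0x3 = 0xF; E(K, 0xF) = 0x5.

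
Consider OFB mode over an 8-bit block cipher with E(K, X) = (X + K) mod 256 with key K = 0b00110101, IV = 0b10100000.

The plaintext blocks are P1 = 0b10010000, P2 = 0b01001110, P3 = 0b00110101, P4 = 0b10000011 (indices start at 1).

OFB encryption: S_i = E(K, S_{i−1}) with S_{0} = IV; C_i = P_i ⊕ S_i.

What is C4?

C1: S = E(K, 0b10100000) = 0b11010101; 0b10010000 ⊕ 0b11010101 = 0b01000101.
C2: S = E(K, 0b11010101) = 0b00001010; 0b01001110 ⊕ 0b00001010 = 0b01000100.
C3: S = E(K, 0b00001010) = 0b00111111; 0b00110101 ⊕ 0b00111111 = 0b00001010.
C4: S = E(K, 0b00111111) = 0b01110100; 0b10000011 ⊕ 0b01110100 = 0b11110111.

C4 = 0b11110111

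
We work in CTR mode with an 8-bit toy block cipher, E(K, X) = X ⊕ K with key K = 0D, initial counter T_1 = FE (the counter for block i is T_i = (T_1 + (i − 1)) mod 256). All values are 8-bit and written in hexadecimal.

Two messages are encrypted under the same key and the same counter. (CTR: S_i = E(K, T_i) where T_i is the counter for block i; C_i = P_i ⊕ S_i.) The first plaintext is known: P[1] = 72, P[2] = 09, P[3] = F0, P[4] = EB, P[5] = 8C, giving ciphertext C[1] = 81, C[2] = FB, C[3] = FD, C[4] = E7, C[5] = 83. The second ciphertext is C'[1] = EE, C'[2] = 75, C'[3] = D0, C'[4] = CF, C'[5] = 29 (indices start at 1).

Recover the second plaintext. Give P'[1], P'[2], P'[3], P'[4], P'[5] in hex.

In CTR with a reused counter, both messages share the same keystream S_i, so C_i ⊕ C'_i = P_i ⊕ P'_i and thus P'_i = P_i ⊕ C_i ⊕ C'_i.
P'[1]: 72 ⊕ 81 ⊕ EE = 1D.
P'[2]: 09 ⊕ FB ⊕ 75 = 87.
P'[3]: F0 ⊕ FD ⊕ D0 = DD.
P'[4]: EB ⊕ E7 ⊕ CF = C3.
P'[5]: 8C ⊕ 83 ⊕ 29 = 26.

P'[1] = 1D, P'[2] = 87, P'[3] = DD, P'[4] = C3, P'[5] = 26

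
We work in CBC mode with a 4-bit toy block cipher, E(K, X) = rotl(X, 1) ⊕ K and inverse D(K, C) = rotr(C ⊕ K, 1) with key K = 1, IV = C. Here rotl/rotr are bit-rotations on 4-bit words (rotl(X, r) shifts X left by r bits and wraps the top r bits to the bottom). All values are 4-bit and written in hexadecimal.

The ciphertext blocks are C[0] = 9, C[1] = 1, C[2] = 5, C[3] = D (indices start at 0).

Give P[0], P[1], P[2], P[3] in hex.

P[0] = 8, P[1] = 9, P[2] = 3, P[3] = 3

CBC decryption: P_i = D(K, C_i) ⊕ C_{i−1}, with C_{−1} = IV.
P[0]: D(K, 9) = 4; 4 ⊕ C = 8.
P[1]: D(K, 1) = 0; 0 ⊕ 9 = 9.
P[2]: D(K, 5) = 2; 2 ⊕ 1 = 3.
P[3]: D(K, D) = 6; 6 ⊕ 5 = 3.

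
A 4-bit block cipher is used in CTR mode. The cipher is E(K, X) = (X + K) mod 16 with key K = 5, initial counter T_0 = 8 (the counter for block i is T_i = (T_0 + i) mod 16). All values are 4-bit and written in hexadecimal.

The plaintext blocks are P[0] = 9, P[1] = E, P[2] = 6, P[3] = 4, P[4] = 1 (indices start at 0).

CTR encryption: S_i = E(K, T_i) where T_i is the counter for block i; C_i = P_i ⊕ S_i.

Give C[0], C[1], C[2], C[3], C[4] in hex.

C[0]: T = 8, S = E(K, T) = D; 9 ⊕ D = 4.
C[1]: T = 9, S = E(K, T) = E; E ⊕ E = 0.
C[2]: T = A, S = E(K, T) = F; 6 ⊕ F = 9.
C[3]: T = B, S = E(K, T) = 0; 4 ⊕ 0 = 4.
C[4]: T = C, S = E(K, T) = 1; 1 ⊕ 1 = 0.

C[0] = 4, C[1] = 0, C[2] = 9, C[3] = 4, C[4] = 0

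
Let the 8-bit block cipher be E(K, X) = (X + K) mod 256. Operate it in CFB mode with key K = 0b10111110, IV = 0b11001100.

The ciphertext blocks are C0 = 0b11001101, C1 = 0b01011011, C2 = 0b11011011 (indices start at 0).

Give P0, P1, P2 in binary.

P0 = 0b01000111, P1 = 0b11010000, P2 = 0b11000010

CFB decryption: P_i = C_i ⊕ E(K, C_{i−1}), with C_{−1} = IV.
P0: E(K, 0b11001100) = 0b10001010; 0b11001101 ⊕ 0b10001010 = 0b01000111.
P1: E(K, 0b11001101) = 0b10001011; 0b01011011 ⊕ 0b10001011 = 0b11010000.
P2: E(K, 0b01011011) = 0b00011001; 0b11011011 ⊕ 0b00011001 = 0b11000010.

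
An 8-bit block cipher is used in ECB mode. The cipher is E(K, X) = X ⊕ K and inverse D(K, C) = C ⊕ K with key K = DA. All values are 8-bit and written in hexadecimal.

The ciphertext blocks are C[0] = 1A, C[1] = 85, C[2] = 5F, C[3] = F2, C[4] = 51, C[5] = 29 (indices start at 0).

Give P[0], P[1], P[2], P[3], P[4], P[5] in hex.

P[0] = C0, P[1] = 5F, P[2] = 85, P[3] = 28, P[4] = 8B, P[5] = F3

ECB decryption: P_i = D(K, C_i).
P[0]: D(K, 1A) = C0.
P[1]: D(K, 85) = 5F.
P[2]: D(K, 5F) = 85.
P[3]: D(K, F2) = 28.
P[4]: D(K, 51) = 8B.
P[5]: D(K, 29) = F3.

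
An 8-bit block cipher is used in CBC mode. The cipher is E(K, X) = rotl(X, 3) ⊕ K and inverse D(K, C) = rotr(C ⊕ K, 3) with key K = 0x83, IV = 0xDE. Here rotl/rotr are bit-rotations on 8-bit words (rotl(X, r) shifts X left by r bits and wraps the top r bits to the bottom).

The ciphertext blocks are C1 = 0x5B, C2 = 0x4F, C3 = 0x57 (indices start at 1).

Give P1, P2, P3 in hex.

CBC decryption: P_i = D(K, C_i) ⊕ C_{i−1}, with C_{0} = IV.
P1: D(K, 0x5B) = 0x1B; 0x1B ⊕ 0xDE = 0xC5.
P2: D(K, 0x4F) = 0x99; 0x99 ⊕ 0x5B = 0xC2.
P3: D(K, 0x57) = 0x9A; 0x9A ⊕ 0x4F = 0xD5.

P1 = 0xC5, P2 = 0xC2, P3 = 0xD5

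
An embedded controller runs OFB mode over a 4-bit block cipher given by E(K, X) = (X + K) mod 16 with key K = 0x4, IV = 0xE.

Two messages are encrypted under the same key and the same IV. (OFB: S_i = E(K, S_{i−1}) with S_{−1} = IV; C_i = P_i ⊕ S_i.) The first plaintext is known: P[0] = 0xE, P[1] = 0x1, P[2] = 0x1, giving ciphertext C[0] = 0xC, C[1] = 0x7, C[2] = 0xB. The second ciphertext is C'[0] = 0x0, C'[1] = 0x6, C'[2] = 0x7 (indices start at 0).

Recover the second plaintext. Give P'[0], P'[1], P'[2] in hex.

P'[0] = 0x2, P'[1] = 0x0, P'[2] = 0xD

In OFB with a reused IV, both messages share the same keystream S_i, so C_i ⊕ C'_i = P_i ⊕ P'_i and thus P'_i = P_i ⊕ C_i ⊕ C'_i.
P'[0]: 0xE ⊕ 0xC ⊕ 0x0 = 0x2.
P'[1]: 0x1 ⊕ 0x7 ⊕ 0x6 = 0x0.
P'[2]: 0x1 ⊕ 0xB ⊕ 0x7 = 0xD.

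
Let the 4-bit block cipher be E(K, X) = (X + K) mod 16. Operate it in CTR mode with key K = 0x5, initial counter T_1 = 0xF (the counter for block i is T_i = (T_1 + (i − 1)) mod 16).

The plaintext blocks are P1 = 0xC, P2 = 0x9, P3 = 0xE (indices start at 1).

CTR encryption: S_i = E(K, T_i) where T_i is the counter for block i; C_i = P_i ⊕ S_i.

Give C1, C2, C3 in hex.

C1: T = 0xF, S = E(K, T) = 0x4; 0xC ⊕ 0x4 = 0x8.
C2: T = 0x0, S = E(K, T) = 0x5; 0x9 ⊕ 0x5 = 0xC.
C3: T = 0x1, S = E(K, T) = 0x6; 0xE ⊕ 0x6 = 0x8.

C1 = 0x8, C2 = 0xC, C3 = 0x8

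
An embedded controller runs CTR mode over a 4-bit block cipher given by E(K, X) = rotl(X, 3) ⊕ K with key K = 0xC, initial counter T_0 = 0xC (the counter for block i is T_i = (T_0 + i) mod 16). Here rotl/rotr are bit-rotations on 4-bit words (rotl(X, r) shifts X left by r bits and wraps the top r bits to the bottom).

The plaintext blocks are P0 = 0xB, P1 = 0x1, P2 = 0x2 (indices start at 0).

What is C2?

CTR encryption: S_i = E(K, T_i) where T_i is the counter for block i; C_i = P_i ⊕ S_i.
C0: T = 0xC, S = E(K, T) = 0xA; 0xB ⊕ 0xA = 0x1.
C1: T = 0xD, S = E(K, T) = 0x2; 0x1 ⊕ 0x2 = 0x3.
C2: T = 0xE, S = E(K, T) = 0xB; 0x2 ⊕ 0xB = 0x9.

C2 = 0x9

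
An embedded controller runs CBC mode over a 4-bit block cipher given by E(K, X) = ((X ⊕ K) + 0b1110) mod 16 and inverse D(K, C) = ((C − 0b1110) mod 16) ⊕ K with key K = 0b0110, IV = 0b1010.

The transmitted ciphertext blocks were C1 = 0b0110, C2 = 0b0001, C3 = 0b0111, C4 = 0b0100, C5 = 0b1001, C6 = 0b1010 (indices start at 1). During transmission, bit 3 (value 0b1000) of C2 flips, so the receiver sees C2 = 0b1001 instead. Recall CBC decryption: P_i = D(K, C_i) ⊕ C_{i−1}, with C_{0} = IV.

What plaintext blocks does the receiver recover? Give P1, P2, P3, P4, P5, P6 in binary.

P1 = 0b0100, P2 = 0b1011, P3 = 0b0110, P4 = 0b0111, P5 = 0b1001, P6 = 0b0011

Only C2 changed, to 0b1001. In CBC, a change in C_i garbles P_i and flips the same bit in P_{i+1}. Decrypting the received ciphertext:
P1: D(K, 0b0110) = 0b1110; 0b1110 ⊕ 0b1010 = 0b0100.
P2: D(K, 0b1001) = 0b1101; 0b1101 ⊕ 0b0110 = 0b1011.
P3: D(K, 0b0111) = 0b1111; 0b1111 ⊕ 0b1001 = 0b0110.
P4: D(K, 0b0100) = 0b0000; 0b0000 ⊕ 0b0111 = 0b0111.
P5: D(K, 0b1001) = 0b1101; 0b1101 ⊕ 0b0100 = 0b1001.
P6: D(K, 0b1010) = 0b1010; 0b1010 ⊕ 0b1001 = 0b0011.
Blocks that differ from the original plaintext: P2, P3.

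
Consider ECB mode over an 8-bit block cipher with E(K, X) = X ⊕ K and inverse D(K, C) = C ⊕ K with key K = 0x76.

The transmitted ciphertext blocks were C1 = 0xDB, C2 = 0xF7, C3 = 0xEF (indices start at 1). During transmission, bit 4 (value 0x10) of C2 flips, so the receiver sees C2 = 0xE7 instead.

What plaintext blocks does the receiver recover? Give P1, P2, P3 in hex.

P1 = 0xAD, P2 = 0x91, P3 = 0x99

ECB decryption: P_i = D(K, C_i).
Only C2 changed, to 0xE7. In ECB, a change in C_i affects only P_i. Decrypting the received ciphertext:
P1: D(K, 0xDB) = 0xAD.
P2: D(K, 0xE7) = 0x91.
P3: D(K, 0xEF) = 0x99.
Blocks that differ from the original plaintext: P2.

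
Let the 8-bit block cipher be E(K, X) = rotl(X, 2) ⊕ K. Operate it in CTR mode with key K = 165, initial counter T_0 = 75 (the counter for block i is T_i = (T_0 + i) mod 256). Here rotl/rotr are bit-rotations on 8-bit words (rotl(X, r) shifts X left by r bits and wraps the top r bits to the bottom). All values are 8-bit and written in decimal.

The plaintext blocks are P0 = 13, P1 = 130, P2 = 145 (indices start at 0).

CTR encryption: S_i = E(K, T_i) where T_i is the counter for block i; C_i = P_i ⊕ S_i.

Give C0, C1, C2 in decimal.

C0: T = 75, S = E(K, T) = 136; 13 ⊕ 136 = 133.
C1: T = 76, S = E(K, T) = 148; 130 ⊕ 148 = 22.
C2: T = 77, S = E(K, T) = 144; 145 ⊕ 144 = 1.

C0 = 133, C1 = 22, C2 = 1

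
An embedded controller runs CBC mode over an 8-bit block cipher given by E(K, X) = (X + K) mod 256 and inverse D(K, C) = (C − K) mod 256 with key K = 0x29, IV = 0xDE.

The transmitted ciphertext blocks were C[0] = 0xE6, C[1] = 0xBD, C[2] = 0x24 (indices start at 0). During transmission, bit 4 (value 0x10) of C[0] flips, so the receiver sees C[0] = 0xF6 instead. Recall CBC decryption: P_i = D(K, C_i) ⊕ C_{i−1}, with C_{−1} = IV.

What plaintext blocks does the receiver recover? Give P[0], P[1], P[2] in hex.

Only C[0] changed, to 0xF6. In CBC, a change in C_i garbles P_i and flips the same bit in P_{i+1}. Decrypting the received ciphertext:
P[0]: D(K, 0xF6) = 0xCD; 0xCD ⊕ 0xDE = 0x13.
P[1]: D(K, 0xBD) = 0x94; 0x94 ⊕ 0xF6 = 0x62.
P[2]: D(K, 0x24) = 0xFB; 0xFB ⊕ 0xBD = 0x46.
Blocks that differ from the original plaintext: P[0], P[1].

P[0] = 0x13, P[1] = 0x62, P[2] = 0x46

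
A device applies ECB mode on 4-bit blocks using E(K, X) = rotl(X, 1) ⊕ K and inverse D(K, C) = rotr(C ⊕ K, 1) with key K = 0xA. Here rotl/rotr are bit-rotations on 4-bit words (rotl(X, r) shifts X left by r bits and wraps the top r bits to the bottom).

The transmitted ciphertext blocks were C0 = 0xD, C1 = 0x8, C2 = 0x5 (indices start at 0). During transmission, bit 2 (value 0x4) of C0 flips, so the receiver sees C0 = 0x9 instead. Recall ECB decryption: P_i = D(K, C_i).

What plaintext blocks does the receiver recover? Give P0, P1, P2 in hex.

Only C0 changed, to 0x9. In ECB, a change in C_i affects only P_i. Decrypting the received ciphertext:
P0: D(K, 0x9) = 0x9.
P1: D(K, 0x8) = 0x1.
P2: D(K, 0x5) = 0xF.
Blocks that differ from the original plaintext: P0.

P0 = 0x9, P1 = 0x1, P2 = 0xF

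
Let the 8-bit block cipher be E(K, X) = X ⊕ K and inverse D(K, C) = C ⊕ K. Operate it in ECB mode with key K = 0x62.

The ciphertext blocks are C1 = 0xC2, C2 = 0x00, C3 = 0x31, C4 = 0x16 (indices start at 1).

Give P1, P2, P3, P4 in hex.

P1 = 0xA0, P2 = 0x62, P3 = 0x53, P4 = 0x74

ECB decryption: P_i = D(K, C_i).
P1: D(K, 0xC2) = 0xA0.
P2: D(K, 0x00) = 0x62.
P3: D(K, 0x31) = 0x53.
P4: D(K, 0x16) = 0x74.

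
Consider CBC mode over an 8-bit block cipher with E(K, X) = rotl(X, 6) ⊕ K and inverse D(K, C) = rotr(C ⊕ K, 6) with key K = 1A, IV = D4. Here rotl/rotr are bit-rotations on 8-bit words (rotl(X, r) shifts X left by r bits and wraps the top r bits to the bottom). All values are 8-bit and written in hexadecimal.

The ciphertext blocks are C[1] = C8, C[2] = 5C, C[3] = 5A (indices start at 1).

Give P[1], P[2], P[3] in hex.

P[1] = 9F, P[2] = D1, P[3] = 5D

CBC decryption: P_i = D(K, C_i) ⊕ C_{i−1}, with C_{0} = IV.
P[1]: D(K, C8) = 4B; 4B ⊕ D4 = 9F.
P[2]: D(K, 5C) = 19; 19 ⊕ C8 = D1.
P[3]: D(K, 5A) = 01; 01 ⊕ 5C = 5D.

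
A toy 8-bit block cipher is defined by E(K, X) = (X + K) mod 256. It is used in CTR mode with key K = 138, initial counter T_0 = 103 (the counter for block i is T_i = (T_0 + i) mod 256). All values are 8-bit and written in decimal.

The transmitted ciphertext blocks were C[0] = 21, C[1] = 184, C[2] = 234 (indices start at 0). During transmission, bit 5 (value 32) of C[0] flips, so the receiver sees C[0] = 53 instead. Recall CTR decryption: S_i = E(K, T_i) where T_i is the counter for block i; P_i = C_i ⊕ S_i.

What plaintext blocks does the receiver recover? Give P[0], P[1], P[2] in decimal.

P[0] = 196, P[1] = 74, P[2] = 25

Only C[0] changed, to 53. In CTR, a change in C_i flips the same bit in P_i only; the keystream is unaffected. Decrypting the received ciphertext:
P[0]: T = 103, S = E(K, T) = 241; 53 ⊕ 241 = 196.
P[1]: T = 104, S = E(K, T) = 242; 184 ⊕ 242 = 74.
P[2]: T = 105, S = E(K, T) = 243; 234 ⊕ 243 = 25.
Blocks that differ from the original plaintext: P[0].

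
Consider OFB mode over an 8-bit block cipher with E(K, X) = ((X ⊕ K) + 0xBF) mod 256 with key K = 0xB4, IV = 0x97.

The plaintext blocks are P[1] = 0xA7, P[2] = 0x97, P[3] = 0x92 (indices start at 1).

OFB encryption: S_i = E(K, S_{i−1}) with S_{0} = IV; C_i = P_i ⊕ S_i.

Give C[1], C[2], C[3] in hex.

C[1]: S = E(K, 0x97) = 0xE2; 0xA7 ⊕ 0xE2 = 0x45.
C[2]: S = E(K, 0xE2) = 0x15; 0x97 ⊕ 0x15 = 0x82.
C[3]: S = E(K, 0x15) = 0x60; 0x92 ⊕ 0x60 = 0xF2.

C[1] = 0x45, C[2] = 0x82, C[3] = 0xF2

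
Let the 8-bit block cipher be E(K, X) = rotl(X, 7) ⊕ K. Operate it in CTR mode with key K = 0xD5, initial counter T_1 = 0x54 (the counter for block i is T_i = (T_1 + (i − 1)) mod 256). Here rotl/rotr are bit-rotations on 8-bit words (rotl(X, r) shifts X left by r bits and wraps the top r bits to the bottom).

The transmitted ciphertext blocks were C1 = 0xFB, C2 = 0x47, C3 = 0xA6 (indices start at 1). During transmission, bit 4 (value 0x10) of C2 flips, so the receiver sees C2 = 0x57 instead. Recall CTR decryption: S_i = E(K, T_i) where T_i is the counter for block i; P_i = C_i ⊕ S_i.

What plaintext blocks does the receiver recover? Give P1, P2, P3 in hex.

Only C2 changed, to 0x57. In CTR, a change in C_i flips the same bit in P_i only; the keystream is unaffected. Decrypting the received ciphertext:
P1: T = 0x54, S = E(K, T) = 0xFF; 0xFB ⊕ 0xFF = 0x04.
P2: T = 0x55, S = E(K, T) = 0x7F; 0x57 ⊕ 0x7F = 0x28.
P3: T = 0x56, S = E(K, T) = 0xFE; 0xA6 ⊕ 0xFE = 0x58.
Blocks that differ from the original plaintext: P2.

P1 = 0x04, P2 = 0x28, P3 = 0x58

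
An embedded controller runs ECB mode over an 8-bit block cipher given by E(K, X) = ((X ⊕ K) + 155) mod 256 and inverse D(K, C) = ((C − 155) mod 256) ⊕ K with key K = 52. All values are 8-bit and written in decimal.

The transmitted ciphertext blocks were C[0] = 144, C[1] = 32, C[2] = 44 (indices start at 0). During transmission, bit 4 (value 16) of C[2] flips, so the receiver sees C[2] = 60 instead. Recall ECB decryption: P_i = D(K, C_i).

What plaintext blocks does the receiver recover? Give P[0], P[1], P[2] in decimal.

Only C[2] changed, to 60. In ECB, a change in C_i affects only P_i. Decrypting the received ciphertext:
P[0]: D(K, 144) = 193.
P[1]: D(K, 32) = 177.
P[2]: D(K, 60) = 149.
Blocks that differ from the original plaintext: P[2].

P[0] = 193, P[1] = 177, P[2] = 149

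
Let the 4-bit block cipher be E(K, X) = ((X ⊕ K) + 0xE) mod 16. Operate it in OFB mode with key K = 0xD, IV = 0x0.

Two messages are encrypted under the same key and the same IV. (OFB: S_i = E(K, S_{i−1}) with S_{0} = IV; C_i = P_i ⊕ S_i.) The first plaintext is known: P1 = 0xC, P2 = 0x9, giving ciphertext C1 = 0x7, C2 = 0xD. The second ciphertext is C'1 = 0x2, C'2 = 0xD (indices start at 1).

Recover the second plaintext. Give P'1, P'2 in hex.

P'1 = 0x9, P'2 = 0x9

In OFB with a reused IV, both messages share the same keystream S_i, so C_i ⊕ C'_i = P_i ⊕ P'_i and thus P'_i = P_i ⊕ C_i ⊕ C'_i.
P'1: 0xC ⊕ 0x7 ⊕ 0x2 = 0x9.
P'2: 0x9 ⊕ 0xD ⊕ 0xD = 0x9.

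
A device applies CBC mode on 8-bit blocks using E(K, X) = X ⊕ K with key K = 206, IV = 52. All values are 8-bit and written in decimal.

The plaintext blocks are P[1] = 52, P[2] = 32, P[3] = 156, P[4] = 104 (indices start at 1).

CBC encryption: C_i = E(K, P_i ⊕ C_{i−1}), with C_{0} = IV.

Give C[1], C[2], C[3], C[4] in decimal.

C[1]: P[1] ⊕ 52 = 0; E(K, 0) = 206.
C[2]: P[2] ⊕ 206 = 238; E(K, 238) = 32.
C[3]: P[3] ⊕ 32 = 188; E(K, 188) = 114.
C[4]: P[4] ⊕ 114 = 26; E(K, 26) = 212.

C[1] = 206, C[2] = 32, C[3] = 114, C[4] = 212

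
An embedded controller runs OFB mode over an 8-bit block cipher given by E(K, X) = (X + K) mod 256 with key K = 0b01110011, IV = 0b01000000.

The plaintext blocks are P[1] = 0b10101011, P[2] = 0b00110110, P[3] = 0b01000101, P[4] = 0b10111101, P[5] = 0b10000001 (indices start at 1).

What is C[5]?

C[5] = 0b11111110

OFB encryption: S_i = E(K, S_{i−1}) with S_{0} = IV; C_i = P_i ⊕ S_i.
C[1]: S = E(K, 0b01000000) = 0b10110011; 0b10101011 ⊕ 0b10110011 = 0b00011000.
C[2]: S = E(K, 0b10110011) = 0b00100110; 0b00110110 ⊕ 0b00100110 = 0b00010000.
C[3]: S = E(K, 0b00100110) = 0b10011001; 0b01000101 ⊕ 0b10011001 = 0b11011100.
C[4]: S = E(K, 0b10011001) = 0b00001100; 0b10111101 ⊕ 0b00001100 = 0b10110001.
C[5]: S = E(K, 0b00001100) = 0b01111111; 0b10000001 ⊕ 0b01111111 = 0b11111110.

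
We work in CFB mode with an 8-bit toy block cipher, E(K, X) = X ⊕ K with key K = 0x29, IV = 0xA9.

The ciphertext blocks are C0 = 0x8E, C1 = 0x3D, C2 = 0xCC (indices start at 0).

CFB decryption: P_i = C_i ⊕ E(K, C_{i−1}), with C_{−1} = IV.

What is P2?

P2: E(K, 0x3D) = 0x14; 0xCC ⊕ 0x14 = 0xD8.

P2 = 0xD8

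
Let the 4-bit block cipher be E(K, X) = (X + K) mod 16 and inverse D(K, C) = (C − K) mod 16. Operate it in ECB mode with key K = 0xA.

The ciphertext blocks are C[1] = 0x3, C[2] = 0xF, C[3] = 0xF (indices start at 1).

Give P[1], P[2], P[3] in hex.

P[1] = 0x9, P[2] = 0x5, P[3] = 0x5

ECB decryption: P_i = D(K, C_i).
P[1]: D(K, 0x3) = 0x9.
P[2]: D(K, 0xF) = 0x5.
P[3]: D(K, 0xF) = 0x5.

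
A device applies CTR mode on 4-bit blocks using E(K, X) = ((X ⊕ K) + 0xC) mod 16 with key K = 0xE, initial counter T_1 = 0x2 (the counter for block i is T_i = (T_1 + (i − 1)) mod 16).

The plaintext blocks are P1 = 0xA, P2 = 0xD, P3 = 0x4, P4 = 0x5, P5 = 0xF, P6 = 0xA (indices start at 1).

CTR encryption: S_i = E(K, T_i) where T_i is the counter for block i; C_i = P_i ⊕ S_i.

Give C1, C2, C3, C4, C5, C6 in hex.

C1 = 0x2, C2 = 0x4, C3 = 0x2, C4 = 0x2, C5 = 0xB, C6 = 0xF

C1: T = 0x2, S = E(K, T) = 0x8; 0xA ⊕ 0x8 = 0x2.
C2: T = 0x3, S = E(K, T) = 0x9; 0xD ⊕ 0x9 = 0x4.
C3: T = 0x4, S = E(K, T) = 0x6; 0x4 ⊕ 0x6 = 0x2.
C4: T = 0x5, S = E(K, T) = 0x7; 0x5 ⊕ 0x7 = 0x2.
C5: T = 0x6, S = E(K, T) = 0x4; 0xF ⊕ 0x4 = 0xB.
C6: T = 0x7, S = E(K, T) = 0x5; 0xA ⊕ 0x5 = 0xF.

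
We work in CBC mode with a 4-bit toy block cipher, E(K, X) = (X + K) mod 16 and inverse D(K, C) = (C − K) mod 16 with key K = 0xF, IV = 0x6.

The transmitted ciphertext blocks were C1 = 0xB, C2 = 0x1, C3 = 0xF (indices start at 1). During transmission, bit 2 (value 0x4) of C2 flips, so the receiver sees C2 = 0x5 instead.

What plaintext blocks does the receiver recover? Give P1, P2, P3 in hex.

P1 = 0xA, P2 = 0xD, P3 = 0x5

CBC decryption: P_i = D(K, C_i) ⊕ C_{i−1}, with C_{0} = IV.
Only C2 changed, to 0x5. In CBC, a change in C_i garbles P_i and flips the same bit in P_{i+1}. Decrypting the received ciphertext:
P1: D(K, 0xB) = 0xC; 0xC ⊕ 0x6 = 0xA.
P2: D(K, 0x5) = 0x6; 0x6 ⊕ 0xB = 0xD.
P3: D(K, 0xF) = 0x0; 0x0 ⊕ 0x5 = 0x5.
Blocks that differ from the original plaintext: P2, P3.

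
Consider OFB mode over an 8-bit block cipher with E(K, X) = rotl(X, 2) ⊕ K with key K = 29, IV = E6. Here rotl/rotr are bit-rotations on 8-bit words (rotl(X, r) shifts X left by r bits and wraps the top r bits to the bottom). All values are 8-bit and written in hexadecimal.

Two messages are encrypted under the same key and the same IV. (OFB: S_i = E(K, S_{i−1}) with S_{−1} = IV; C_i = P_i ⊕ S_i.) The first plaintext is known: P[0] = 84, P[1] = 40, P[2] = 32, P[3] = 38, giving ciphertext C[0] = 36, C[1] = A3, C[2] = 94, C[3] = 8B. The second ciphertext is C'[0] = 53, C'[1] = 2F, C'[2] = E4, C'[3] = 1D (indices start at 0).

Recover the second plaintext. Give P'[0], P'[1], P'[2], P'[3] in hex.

P'[0] = E1, P'[1] = CC, P'[2] = 42, P'[3] = AE

In OFB with a reused IV, both messages share the same keystream S_i, so C_i ⊕ C'_i = P_i ⊕ P'_i and thus P'_i = P_i ⊕ C_i ⊕ C'_i.
P'[0]: 84 ⊕ 36 ⊕ 53 = E1.
P'[1]: 40 ⊕ A3 ⊕ 2F = CC.
P'[2]: 32 ⊕ 94 ⊕ E4 = 42.
P'[3]: 38 ⊕ 8B ⊕ 1D = AE.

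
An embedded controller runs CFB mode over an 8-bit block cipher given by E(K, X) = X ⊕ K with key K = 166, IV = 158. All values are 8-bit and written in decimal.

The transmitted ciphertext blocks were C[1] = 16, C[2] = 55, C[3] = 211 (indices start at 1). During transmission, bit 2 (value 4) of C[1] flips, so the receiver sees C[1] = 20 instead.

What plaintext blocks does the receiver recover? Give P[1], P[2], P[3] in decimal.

CFB decryption: P_i = C_i ⊕ E(K, C_{i−1}), with C_{0} = IV.
Only C[1] changed, to 20. In CFB, a change in C_i flips the same bit in P_i and garbles P_{i+1}. Decrypting the received ciphertext:
P[1]: E(K, 158) = 56; 20 ⊕ 56 = 44.
P[2]: E(K, 20) = 178; 55 ⊕ 178 = 133.
P[3]: E(K, 55) = 145; 211 ⊕ 145 = 66.
Blocks that differ from the original plaintext: P[1], P[2].

P[1] = 44, P[2] = 133, P[3] = 66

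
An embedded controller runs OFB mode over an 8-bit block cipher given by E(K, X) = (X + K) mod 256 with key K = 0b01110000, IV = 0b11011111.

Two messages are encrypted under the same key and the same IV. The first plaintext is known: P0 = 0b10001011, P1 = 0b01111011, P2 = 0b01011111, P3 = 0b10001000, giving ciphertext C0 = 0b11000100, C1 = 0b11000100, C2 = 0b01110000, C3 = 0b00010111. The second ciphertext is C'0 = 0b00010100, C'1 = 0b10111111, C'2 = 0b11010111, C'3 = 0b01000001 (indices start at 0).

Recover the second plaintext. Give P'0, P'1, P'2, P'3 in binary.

In OFB with a reused IV, both messages share the same keystream S_i, so C_i ⊕ C'_i = P_i ⊕ P'_i and thus P'_i = P_i ⊕ C_i ⊕ C'_i.
P'0: 0b10001011 ⊕ 0b11000100 ⊕ 0b00010100 = 0b01011011.
P'1: 0b01111011 ⊕ 0b11000100 ⊕ 0b10111111 = 0b00000000.
P'2: 0b01011111 ⊕ 0b01110000 ⊕ 0b11010111 = 0b11111000.
P'3: 0b10001000 ⊕ 0b00010111 ⊕ 0b01000001 = 0b11011110.

P'0 = 0b01011011, P'1 = 0b00000000, P'2 = 0b11111000, P'3 = 0b11011110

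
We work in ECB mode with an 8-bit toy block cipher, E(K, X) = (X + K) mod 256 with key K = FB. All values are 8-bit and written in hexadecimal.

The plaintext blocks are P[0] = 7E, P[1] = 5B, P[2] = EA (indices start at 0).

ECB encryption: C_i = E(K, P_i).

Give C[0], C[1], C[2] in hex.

C[0]: E(K, 7E) = 79.
C[1]: E(K, 5B) = 56.
C[2]: E(K, EA) = E5.

C[0] = 79, C[1] = 56, C[2] = E5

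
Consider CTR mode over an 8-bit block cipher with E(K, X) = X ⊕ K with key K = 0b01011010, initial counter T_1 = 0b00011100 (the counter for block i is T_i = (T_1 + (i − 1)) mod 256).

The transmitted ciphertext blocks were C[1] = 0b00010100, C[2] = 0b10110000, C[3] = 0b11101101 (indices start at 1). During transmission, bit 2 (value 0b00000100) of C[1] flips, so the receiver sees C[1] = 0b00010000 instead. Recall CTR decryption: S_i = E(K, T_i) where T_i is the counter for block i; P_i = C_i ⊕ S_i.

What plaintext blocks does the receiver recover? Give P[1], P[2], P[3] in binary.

P[1] = 0b01010110, P[2] = 0b11110111, P[3] = 0b10101001

Only C[1] changed, to 0b00010000. In CTR, a change in C_i flips the same bit in P_i only; the keystream is unaffected. Decrypting the received ciphertext:
P[1]: T = 0b00011100, S = E(K, T) = 0b01000110; 0b00010000 ⊕ 0b01000110 = 0b01010110.
P[2]: T = 0b00011101, S = E(K, T) = 0b01000111; 0b10110000 ⊕ 0b01000111 = 0b11110111.
P[3]: T = 0b00011110, S = E(K, T) = 0b01000100; 0b11101101 ⊕ 0b01000100 = 0b10101001.
Blocks that differ from the original plaintext: P[1].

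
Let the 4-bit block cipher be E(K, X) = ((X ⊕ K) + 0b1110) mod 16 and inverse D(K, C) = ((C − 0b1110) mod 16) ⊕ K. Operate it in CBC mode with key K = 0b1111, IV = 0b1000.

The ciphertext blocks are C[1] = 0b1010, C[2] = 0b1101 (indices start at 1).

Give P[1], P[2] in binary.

CBC decryption: P_i = D(K, C_i) ⊕ C_{i−1}, with C_{0} = IV.
P[1]: D(K, 0b1010) = 0b0011; 0b0011 ⊕ 0b1000 = 0b1011.
P[2]: D(K, 0b1101) = 0b0000; 0b0000 ⊕ 0b1010 = 0b1010.

P[1] = 0b1011, P[2] = 0b1010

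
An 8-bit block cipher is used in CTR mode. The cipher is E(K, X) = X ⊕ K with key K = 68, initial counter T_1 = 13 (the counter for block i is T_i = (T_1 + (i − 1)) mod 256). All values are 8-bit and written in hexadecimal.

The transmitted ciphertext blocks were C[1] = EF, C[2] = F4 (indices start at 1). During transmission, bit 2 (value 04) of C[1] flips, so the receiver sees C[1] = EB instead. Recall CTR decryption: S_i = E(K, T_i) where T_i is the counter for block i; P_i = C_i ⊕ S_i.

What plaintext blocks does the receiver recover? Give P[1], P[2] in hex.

P[1] = 90, P[2] = 88

Only C[1] changed, to EB. In CTR, a change in C_i flips the same bit in P_i only; the keystream is unaffected. Decrypting the received ciphertext:
P[1]: T = 13, S = E(K, T) = 7B; EB ⊕ 7B = 90.
P[2]: T = 14, S = E(K, T) = 7C; F4 ⊕ 7C = 88.
Blocks that differ from the original plaintext: P[1].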